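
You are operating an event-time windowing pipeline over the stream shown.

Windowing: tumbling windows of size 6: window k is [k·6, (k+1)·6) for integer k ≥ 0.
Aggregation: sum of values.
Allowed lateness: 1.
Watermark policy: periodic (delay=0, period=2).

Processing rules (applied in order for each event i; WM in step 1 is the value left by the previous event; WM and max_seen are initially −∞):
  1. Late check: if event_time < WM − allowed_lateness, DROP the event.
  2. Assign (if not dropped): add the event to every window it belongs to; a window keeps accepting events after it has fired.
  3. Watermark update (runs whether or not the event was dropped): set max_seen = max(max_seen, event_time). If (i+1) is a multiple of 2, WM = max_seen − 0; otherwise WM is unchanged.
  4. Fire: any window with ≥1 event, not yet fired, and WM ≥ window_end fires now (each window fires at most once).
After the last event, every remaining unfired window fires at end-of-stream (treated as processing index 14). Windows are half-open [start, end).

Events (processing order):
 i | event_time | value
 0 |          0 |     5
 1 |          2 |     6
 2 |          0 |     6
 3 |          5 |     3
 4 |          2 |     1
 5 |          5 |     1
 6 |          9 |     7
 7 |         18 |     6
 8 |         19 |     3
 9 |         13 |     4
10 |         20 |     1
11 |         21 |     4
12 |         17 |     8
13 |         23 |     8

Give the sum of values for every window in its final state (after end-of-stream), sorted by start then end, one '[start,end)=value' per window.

i=0 t=0 v=5: → [0,6); WM=−∞
i=1 t=2 v=6: → [0,6); WM=2
i=2 t=0 v=6: DROP (t<2-1); WM=2
i=3 t=5 v=3: → [0,6); WM=5
i=4 t=2 v=1: DROP (t<5-1); WM=5
i=5 t=5 v=1: → [0,6); WM=5
i=6 t=9 v=7: → [6,12); WM=5
i=7 t=18 v=6: → [18,24); WM=18; [0,6) fires=15 [6,12) fires=7
i=8 t=19 v=3: → [18,24); WM=18
i=9 t=13 v=4: DROP (t<18-1); WM=19
i=10 t=20 v=1: → [18,24); WM=19
i=11 t=21 v=4: → [18,24); WM=21
i=12 t=17 v=8: DROP (t<21-1); WM=21
i=13 t=23 v=8: → [18,24); WM=23

[0,6)=15 [6,12)=7 [18,24)=22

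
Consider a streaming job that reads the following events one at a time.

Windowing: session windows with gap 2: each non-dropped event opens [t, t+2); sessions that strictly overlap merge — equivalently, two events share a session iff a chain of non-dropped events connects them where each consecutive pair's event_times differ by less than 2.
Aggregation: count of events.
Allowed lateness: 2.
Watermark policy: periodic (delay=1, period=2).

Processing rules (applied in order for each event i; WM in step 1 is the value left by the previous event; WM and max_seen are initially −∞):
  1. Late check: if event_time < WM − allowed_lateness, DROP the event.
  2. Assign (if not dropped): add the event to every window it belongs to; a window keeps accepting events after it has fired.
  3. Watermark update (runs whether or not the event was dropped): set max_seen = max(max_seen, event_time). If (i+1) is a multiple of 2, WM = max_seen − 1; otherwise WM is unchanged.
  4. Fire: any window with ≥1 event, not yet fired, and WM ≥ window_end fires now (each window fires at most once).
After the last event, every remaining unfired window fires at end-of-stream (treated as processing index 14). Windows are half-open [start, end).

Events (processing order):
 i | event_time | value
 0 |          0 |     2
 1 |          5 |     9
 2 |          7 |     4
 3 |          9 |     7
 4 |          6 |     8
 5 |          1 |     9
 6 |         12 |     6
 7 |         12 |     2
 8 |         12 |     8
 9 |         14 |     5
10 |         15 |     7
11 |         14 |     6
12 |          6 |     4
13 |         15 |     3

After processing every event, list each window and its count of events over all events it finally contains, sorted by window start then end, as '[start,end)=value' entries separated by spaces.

i=0 t=0 v=2: → [0,2); WM=−∞
i=1 t=5 v=9: → [5,7); WM=4
i=2 t=7 v=4: → [7,9); WM=4
i=3 t=9 v=7: → [9,11); WM=8
i=4 t=6 v=8: → [5,9); WM=8
i=5 t=1 v=9: DROP (t<8-2); WM=8
i=6 t=12 v=6: → [12,14); WM=8
i=7 t=12 v=2: → [12,14); WM=11
i=8 t=12 v=8: → [12,14); WM=11
i=9 t=14 v=5: → [14,16); WM=13
i=10 t=15 v=7: → [14,17); WM=13
i=11 t=14 v=6: → [14,17); WM=14
i=12 t=6 v=4: DROP (t<14-2); WM=14
i=13 t=15 v=3: → [14,17); WM=14

[0,2)=1 [5,9)=3 [9,11)=1 [12,14)=3 [14,17)=4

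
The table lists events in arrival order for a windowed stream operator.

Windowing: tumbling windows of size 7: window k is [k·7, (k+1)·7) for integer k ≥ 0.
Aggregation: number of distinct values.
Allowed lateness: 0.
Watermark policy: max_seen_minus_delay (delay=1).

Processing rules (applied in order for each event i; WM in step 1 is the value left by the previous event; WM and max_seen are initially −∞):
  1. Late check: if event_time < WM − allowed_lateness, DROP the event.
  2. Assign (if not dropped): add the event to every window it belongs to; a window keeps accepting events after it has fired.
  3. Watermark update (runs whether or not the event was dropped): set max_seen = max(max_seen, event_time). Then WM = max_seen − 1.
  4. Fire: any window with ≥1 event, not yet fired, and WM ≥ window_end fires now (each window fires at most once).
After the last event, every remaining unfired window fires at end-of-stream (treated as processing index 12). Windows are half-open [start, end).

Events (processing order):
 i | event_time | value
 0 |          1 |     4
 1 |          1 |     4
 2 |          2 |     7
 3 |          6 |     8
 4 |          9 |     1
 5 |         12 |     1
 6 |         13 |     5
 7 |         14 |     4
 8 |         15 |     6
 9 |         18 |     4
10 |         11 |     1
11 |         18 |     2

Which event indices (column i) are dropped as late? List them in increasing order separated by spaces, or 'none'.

i=0 t=1 v=4: → [0,7); WM=0
i=1 t=1 v=4: → [0,7); WM=0
i=2 t=2 v=7: → [0,7); WM=1
i=3 t=6 v=8: → [0,7); WM=5
i=4 t=9 v=1: → [7,14); WM=8; [0,7) fires=3
i=5 t=12 v=1: → [7,14); WM=11
i=6 t=13 v=5: → [7,14); WM=12
i=7 t=14 v=4: → [14,21); WM=13
i=8 t=15 v=6: → [14,21); WM=14; [7,14) fires=2
i=9 t=18 v=4: → [14,21); WM=17
i=10 t=11 v=1: DROP (t<17-0); WM=17
i=11 t=18 v=2: → [14,21); WM=17

10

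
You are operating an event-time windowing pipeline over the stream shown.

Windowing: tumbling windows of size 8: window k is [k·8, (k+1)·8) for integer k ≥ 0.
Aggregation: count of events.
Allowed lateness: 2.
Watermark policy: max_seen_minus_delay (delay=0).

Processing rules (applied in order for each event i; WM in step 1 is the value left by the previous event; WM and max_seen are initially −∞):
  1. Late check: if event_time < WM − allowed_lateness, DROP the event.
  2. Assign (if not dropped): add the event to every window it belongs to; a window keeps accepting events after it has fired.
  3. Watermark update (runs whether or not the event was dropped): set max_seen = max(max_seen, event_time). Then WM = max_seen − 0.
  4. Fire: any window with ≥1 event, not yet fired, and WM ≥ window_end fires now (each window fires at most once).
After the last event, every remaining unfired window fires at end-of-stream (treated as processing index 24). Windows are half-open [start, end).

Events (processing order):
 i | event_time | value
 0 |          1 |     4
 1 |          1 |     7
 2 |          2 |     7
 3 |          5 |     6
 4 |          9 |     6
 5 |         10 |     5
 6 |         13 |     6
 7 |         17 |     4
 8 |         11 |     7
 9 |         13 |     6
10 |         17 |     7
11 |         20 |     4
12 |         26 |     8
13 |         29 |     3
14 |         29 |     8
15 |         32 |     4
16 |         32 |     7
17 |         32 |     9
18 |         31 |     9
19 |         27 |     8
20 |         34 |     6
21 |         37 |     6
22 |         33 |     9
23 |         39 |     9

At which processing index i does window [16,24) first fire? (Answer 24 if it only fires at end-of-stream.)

12

i=0 t=1 v=4: → [0,8); WM=1
i=1 t=1 v=7: → [0,8); WM=1
i=2 t=2 v=7: → [0,8); WM=2
i=3 t=5 v=6: → [0,8); WM=5
i=4 t=9 v=6: → [8,16); WM=9; [0,8) fires=4
i=5 t=10 v=5: → [8,16); WM=10
i=6 t=13 v=6: → [8,16); WM=13
i=7 t=17 v=4: → [16,24); WM=17; [8,16) fires=3
i=8 t=11 v=7: DROP (t<17-2); WM=17
i=9 t=13 v=6: DROP (t<17-2); WM=17
i=10 t=17 v=7: → [16,24); WM=17
i=11 t=20 v=4: → [16,24); WM=20
i=12 t=26 v=8: → [24,32); WM=26; [16,24) fires=3
i=13 t=29 v=3: → [24,32); WM=29
i=14 t=29 v=8: → [24,32); WM=29
i=15 t=32 v=4: → [32,40); WM=32; [24,32) fires=3
i=16 t=32 v=7: → [32,40); WM=32
i=17 t=32 v=9: → [32,40); WM=32
i=18 t=31 v=9: → [24,32); WM=32
i=19 t=27 v=8: DROP (t<32-2); WM=32
i=20 t=34 v=6: → [32,40); WM=34
i=21 t=37 v=6: → [32,40); WM=37
i=22 t=33 v=9: DROP (t<37-2); WM=37
i=23 t=39 v=9: → [32,40); WM=39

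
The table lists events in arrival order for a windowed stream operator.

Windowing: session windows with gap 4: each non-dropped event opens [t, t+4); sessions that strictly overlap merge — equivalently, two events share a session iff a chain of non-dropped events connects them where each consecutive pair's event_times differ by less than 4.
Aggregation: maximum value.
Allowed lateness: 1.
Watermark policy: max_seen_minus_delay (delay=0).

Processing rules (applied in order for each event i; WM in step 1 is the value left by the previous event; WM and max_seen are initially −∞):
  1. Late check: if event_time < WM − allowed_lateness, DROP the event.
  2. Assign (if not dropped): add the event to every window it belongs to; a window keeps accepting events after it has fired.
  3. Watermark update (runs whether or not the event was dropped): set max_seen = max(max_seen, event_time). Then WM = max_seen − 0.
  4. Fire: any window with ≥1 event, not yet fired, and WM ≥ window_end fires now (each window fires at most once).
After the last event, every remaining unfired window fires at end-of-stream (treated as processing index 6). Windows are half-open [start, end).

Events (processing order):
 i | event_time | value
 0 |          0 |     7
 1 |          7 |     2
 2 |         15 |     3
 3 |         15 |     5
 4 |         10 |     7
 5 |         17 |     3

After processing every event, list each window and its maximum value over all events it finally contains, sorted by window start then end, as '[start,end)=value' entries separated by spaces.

[0,4)=7 [7,11)=2 [15,21)=5

i=0 t=0 v=7: → [0,4); WM=0
i=1 t=7 v=2: → [7,11); WM=7
i=2 t=15 v=3: → [15,19); WM=15
i=3 t=15 v=5: → [15,19); WM=15
i=4 t=10 v=7: DROP (t<15-1); WM=15
i=5 t=17 v=3: → [15,21); WM=17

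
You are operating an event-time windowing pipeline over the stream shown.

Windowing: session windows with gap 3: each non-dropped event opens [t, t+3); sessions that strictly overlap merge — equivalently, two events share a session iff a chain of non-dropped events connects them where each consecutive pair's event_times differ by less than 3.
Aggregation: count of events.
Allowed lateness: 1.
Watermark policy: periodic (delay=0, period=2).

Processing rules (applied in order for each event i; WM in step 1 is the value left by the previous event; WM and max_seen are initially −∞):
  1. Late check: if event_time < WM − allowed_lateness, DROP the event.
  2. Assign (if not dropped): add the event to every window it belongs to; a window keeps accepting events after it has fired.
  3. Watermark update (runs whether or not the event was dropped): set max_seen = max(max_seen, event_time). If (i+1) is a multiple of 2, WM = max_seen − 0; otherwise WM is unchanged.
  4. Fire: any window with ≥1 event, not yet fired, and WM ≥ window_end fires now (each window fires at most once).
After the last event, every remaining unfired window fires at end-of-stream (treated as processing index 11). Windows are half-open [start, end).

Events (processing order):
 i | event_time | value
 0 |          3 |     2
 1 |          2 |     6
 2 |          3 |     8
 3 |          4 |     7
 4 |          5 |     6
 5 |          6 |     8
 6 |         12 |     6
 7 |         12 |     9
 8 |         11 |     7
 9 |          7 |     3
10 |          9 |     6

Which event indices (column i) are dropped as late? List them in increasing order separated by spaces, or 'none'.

9 10

i=0 t=3 v=2: → [3,6); WM=−∞
i=1 t=2 v=6: → [2,6); WM=3
i=2 t=3 v=8: → [2,6); WM=3
i=3 t=4 v=7: → [2,7); WM=4
i=4 t=5 v=6: → [2,8); WM=4
i=5 t=6 v=8: → [2,9); WM=6
i=6 t=12 v=6: → [12,15); WM=6
i=7 t=12 v=9: → [12,15); WM=12
i=8 t=11 v=7: → [11,15); WM=12
i=9 t=7 v=3: DROP (t<12-1); WM=12
i=10 t=9 v=6: DROP (t<12-1); WM=12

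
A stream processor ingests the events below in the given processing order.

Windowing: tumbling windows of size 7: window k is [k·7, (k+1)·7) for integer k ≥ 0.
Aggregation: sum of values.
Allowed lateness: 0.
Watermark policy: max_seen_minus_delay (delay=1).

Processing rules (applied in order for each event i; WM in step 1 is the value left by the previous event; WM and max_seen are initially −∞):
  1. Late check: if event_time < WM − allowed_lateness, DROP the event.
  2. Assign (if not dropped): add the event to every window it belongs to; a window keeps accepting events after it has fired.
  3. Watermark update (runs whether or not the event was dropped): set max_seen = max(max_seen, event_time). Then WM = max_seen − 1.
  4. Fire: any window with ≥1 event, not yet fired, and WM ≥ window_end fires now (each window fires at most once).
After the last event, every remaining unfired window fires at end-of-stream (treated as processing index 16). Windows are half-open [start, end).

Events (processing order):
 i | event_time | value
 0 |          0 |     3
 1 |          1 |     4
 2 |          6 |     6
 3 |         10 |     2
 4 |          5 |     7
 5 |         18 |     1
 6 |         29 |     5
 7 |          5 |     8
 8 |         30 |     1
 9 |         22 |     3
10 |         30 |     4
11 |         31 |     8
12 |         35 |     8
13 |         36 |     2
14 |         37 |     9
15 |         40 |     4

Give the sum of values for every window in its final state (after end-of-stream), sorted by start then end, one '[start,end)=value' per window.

[0,7)=13 [7,14)=2 [14,21)=1 [28,35)=18 [35,42)=23

i=0 t=0 v=3: → [0,7); WM=-1
i=1 t=1 v=4: → [0,7); WM=0
i=2 t=6 v=6: → [0,7); WM=5
i=3 t=10 v=2: → [7,14); WM=9; [0,7) fires=13
i=4 t=5 v=7: DROP (t<9-0); WM=9
i=5 t=18 v=1: → [14,21); WM=17; [7,14) fires=2
i=6 t=29 v=5: → [28,35); WM=28; [14,21) fires=1
i=7 t=5 v=8: DROP (t<28-0); WM=28
i=8 t=30 v=1: → [28,35); WM=29
i=9 t=22 v=3: DROP (t<29-0); WM=29
i=10 t=30 v=4: → [28,35); WM=29
i=11 t=31 v=8: → [28,35); WM=30
i=12 t=35 v=8: → [35,42); WM=34
i=13 t=36 v=2: → [35,42); WM=35; [28,35) fires=18
i=14 t=37 v=9: → [35,42); WM=36
i=15 t=40 v=4: → [35,42); WM=39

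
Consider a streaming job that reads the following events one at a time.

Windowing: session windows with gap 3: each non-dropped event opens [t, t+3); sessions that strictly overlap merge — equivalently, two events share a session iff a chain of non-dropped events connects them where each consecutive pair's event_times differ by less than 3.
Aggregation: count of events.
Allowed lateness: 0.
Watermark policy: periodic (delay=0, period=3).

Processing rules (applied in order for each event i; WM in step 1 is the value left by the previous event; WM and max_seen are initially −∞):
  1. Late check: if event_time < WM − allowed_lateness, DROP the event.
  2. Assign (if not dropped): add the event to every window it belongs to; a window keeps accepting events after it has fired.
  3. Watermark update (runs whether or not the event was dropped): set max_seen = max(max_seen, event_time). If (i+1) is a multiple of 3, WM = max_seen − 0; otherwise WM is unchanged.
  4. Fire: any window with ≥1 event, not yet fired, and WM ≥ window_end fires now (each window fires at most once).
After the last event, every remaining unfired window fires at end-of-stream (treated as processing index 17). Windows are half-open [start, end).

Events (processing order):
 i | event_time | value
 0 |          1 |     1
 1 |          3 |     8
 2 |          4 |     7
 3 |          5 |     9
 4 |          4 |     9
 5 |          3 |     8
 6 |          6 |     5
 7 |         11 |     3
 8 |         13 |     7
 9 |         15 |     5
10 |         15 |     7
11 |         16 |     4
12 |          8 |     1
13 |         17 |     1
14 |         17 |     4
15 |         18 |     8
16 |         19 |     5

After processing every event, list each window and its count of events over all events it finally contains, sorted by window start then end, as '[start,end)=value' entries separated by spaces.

[1,9)=6 [11,22)=9

i=0 t=1 v=1: → [1,4); WM=−∞
i=1 t=3 v=8: → [1,6); WM=−∞
i=2 t=4 v=7: → [1,7); WM=4
i=3 t=5 v=9: → [1,8); WM=4
i=4 t=4 v=9: → [1,8); WM=4
i=5 t=3 v=8: DROP (t<4-0); WM=5
i=6 t=6 v=5: → [1,9); WM=5
i=7 t=11 v=3: → [11,14); WM=5
i=8 t=13 v=7: → [11,16); WM=13
i=9 t=15 v=5: → [11,18); WM=13
i=10 t=15 v=7: → [11,18); WM=13
i=11 t=16 v=4: → [11,19); WM=16
i=12 t=8 v=1: DROP (t<16-0); WM=16
i=13 t=17 v=1: → [11,20); WM=16
i=14 t=17 v=4: → [11,20); WM=17
i=15 t=18 v=8: → [11,21); WM=17
i=16 t=19 v=5: → [11,22); WM=17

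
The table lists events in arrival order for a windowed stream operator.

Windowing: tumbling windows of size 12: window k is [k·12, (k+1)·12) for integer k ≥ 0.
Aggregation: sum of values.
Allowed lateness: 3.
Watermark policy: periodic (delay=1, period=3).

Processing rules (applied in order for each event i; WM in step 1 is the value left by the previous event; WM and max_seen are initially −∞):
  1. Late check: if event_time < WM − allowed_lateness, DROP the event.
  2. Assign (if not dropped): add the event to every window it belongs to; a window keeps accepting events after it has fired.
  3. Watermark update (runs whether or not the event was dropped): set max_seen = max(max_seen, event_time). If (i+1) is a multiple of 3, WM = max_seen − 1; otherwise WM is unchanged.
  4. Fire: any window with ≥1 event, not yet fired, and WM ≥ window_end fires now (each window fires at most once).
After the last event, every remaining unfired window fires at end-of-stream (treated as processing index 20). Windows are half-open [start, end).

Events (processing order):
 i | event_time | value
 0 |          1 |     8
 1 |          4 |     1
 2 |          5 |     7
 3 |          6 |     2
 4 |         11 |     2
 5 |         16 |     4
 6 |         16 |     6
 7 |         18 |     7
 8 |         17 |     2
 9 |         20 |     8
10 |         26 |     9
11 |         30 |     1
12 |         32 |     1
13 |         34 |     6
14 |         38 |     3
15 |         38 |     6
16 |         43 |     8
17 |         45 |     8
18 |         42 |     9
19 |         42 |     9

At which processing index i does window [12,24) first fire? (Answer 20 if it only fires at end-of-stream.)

i=0 t=1 v=8: → [0,12); WM=−∞
i=1 t=4 v=1: → [0,12); WM=−∞
i=2 t=5 v=7: → [0,12); WM=4
i=3 t=6 v=2: → [0,12); WM=4
i=4 t=11 v=2: → [0,12); WM=4
i=5 t=16 v=4: → [12,24); WM=15; [0,12) fires=20
i=6 t=16 v=6: → [12,24); WM=15
i=7 t=18 v=7: → [12,24); WM=15
i=8 t=17 v=2: → [12,24); WM=17
i=9 t=20 v=8: → [12,24); WM=17
i=10 t=26 v=9: → [24,36); WM=17
i=11 t=30 v=1: → [24,36); WM=29; [12,24) fires=27
i=12 t=32 v=1: → [24,36); WM=29
i=13 t=34 v=6: → [24,36); WM=29
i=14 t=38 v=3: → [36,48); WM=37; [24,36) fires=17
i=15 t=38 v=6: → [36,48); WM=37
i=16 t=43 v=8: → [36,48); WM=37
i=17 t=45 v=8: → [36,48); WM=44
i=18 t=42 v=9: → [36,48); WM=44
i=19 t=42 v=9: → [36,48); WM=44

11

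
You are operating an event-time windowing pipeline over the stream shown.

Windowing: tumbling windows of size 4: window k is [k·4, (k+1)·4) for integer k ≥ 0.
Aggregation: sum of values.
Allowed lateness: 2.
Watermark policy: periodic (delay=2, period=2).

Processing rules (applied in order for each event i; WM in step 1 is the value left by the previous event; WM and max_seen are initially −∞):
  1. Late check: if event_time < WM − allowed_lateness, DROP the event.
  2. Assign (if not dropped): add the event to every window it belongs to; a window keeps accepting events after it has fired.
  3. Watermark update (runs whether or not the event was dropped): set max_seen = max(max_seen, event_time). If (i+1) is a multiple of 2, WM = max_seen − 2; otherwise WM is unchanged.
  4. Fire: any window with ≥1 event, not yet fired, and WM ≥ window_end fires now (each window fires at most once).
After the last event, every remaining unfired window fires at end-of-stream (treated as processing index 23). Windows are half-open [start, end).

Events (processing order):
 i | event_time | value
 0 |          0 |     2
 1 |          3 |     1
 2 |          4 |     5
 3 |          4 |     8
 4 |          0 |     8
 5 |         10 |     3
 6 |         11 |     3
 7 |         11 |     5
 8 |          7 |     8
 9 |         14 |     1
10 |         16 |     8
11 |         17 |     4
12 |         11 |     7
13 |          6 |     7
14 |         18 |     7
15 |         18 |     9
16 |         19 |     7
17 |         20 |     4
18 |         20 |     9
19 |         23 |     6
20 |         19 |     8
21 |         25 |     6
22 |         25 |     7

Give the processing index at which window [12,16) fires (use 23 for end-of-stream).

i=0 t=0 v=2: → [0,4); WM=−∞
i=1 t=3 v=1: → [0,4); WM=1
i=2 t=4 v=5: → [4,8); WM=1
i=3 t=4 v=8: → [4,8); WM=2
i=4 t=0 v=8: → [0,4); WM=2
i=5 t=10 v=3: → [8,12); WM=8; [0,4) fires=11 [4,8) fires=13
i=6 t=11 v=3: → [8,12); WM=8
i=7 t=11 v=5: → [8,12); WM=9
i=8 t=7 v=8: → [4,8); WM=9
i=9 t=14 v=1: → [12,16); WM=12; [8,12) fires=11
i=10 t=16 v=8: → [16,20); WM=12
i=11 t=17 v=4: → [16,20); WM=15
i=12 t=11 v=7: DROP (t<15-2); WM=15
i=13 t=6 v=7: DROP (t<15-2); WM=15
i=14 t=18 v=7: → [16,20); WM=15
i=15 t=18 v=9: → [16,20); WM=16; [12,16) fires=1
i=16 t=19 v=7: → [16,20); WM=16
i=17 t=20 v=4: → [20,24); WM=18
i=18 t=20 v=9: → [20,24); WM=18
i=19 t=23 v=6: → [20,24); WM=21; [16,20) fires=35
i=20 t=19 v=8: → [16,20); WM=21
i=21 t=25 v=6: → [24,28); WM=23
i=22 t=25 v=7: → [24,28); WM=23

15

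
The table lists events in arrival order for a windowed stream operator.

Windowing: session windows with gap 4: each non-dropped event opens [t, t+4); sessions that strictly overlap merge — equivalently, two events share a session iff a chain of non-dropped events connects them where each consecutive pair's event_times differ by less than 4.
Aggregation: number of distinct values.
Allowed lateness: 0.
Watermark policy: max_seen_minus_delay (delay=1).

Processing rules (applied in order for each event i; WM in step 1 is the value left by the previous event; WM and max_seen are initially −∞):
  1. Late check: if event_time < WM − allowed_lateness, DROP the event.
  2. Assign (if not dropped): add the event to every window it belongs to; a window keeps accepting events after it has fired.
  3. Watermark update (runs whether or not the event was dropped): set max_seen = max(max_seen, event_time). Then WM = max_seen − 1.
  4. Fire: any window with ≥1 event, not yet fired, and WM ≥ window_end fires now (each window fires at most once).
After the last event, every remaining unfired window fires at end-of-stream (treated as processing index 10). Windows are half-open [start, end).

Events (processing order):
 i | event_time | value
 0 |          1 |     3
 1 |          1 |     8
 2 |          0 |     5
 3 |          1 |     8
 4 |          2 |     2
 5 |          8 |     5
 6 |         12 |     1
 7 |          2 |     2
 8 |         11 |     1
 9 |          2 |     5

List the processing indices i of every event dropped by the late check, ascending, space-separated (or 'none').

i=0 t=1 v=3: → [1,5); WM=0
i=1 t=1 v=8: → [1,5); WM=0
i=2 t=0 v=5: → [0,5); WM=0
i=3 t=1 v=8: → [0,5); WM=0
i=4 t=2 v=2: → [0,6); WM=1
i=5 t=8 v=5: → [8,12); WM=7
i=6 t=12 v=1: → [12,16); WM=11
i=7 t=2 v=2: DROP (t<11-0); WM=11
i=8 t=11 v=1: → [8,16); WM=11
i=9 t=2 v=5: DROP (t<11-0); WM=11

7 9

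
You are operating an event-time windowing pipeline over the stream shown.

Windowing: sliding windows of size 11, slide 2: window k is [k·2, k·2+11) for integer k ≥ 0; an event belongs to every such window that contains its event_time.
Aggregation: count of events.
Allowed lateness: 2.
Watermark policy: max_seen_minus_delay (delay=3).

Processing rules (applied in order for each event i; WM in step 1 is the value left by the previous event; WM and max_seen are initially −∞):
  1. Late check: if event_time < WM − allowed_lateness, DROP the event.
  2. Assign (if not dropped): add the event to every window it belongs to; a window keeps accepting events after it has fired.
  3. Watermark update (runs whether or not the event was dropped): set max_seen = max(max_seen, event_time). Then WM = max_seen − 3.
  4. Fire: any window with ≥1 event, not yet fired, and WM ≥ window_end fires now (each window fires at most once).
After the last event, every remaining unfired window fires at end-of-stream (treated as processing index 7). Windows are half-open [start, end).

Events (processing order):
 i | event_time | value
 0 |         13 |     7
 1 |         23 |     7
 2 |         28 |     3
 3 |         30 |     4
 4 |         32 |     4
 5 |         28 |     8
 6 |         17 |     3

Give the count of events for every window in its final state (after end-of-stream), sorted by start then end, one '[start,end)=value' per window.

i=0 t=13 v=7: → [12,23),[10,21),[8,19),[6,17),[4,15); WM=10
i=1 t=23 v=7: → [22,33),[20,31),[18,29),[16,27),[14,25); WM=20; [4,15) fires=1 [6,17) fires=1 [8,19) fires=1
i=2 t=28 v=3: → [28,39),[26,37),[24,35),[22,33),[20,31),[18,29); WM=25; [10,21) fires=1 [12,23) fires=1 [14,25) fires=1
i=3 t=30 v=4: → [30,41),[28,39),[26,37),[24,35),[22,33),[20,31); WM=27; [16,27) fires=1
i=4 t=32 v=4: → [32,43),[30,41),[28,39),[26,37),[24,35),[22,33); WM=29; [18,29) fires=2
i=5 t=28 v=8: → [28,39),[26,37),[24,35),[22,33),[20,31),[18,29); WM=29
i=6 t=17 v=3: DROP (t<29-2); WM=29

[4,15)=1 [6,17)=1 [8,19)=1 [10,21)=1 [12,23)=1 [14,25)=1 [16,27)=1 [18,29)=3 [20,31)=4 [22,33)=5 [24,35)=4 [26,37)=4 [28,39)=4 [30,41)=2 [32,43)=1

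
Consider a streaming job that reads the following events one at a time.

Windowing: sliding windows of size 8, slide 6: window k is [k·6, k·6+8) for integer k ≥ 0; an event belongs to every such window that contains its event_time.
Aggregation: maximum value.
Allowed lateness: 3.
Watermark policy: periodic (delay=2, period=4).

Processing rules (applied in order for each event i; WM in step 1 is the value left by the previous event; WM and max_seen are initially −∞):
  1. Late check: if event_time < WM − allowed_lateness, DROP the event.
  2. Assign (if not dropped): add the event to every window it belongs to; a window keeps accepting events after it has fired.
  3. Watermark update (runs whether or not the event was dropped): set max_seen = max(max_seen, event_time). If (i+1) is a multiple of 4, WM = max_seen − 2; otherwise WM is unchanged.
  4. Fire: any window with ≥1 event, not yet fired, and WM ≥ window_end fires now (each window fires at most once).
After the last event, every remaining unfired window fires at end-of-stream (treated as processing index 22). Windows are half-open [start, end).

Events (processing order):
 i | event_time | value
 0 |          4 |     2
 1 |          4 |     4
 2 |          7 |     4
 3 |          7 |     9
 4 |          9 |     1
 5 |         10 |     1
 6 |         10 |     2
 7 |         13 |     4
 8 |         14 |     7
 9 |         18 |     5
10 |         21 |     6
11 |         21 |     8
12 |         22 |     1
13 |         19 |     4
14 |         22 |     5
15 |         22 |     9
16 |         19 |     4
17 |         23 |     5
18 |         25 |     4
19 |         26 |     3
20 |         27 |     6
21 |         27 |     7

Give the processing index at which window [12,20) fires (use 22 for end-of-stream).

15

i=0 t=4 v=2: → [0,8); WM=−∞
i=1 t=4 v=4: → [0,8); WM=−∞
i=2 t=7 v=4: → [6,14),[0,8); WM=−∞
i=3 t=7 v=9: → [6,14),[0,8); WM=5
i=4 t=9 v=1: → [6,14); WM=5
i=5 t=10 v=1: → [6,14); WM=5
i=6 t=10 v=2: → [6,14); WM=5
i=7 t=13 v=4: → [12,20),[6,14); WM=11; [0,8) fires=9
i=8 t=14 v=7: → [12,20); WM=11
i=9 t=18 v=5: → [18,26),[12,20); WM=11
i=10 t=21 v=6: → [18,26); WM=11
i=11 t=21 v=8: → [18,26); WM=19; [6,14) fires=9
i=12 t=22 v=1: → [18,26); WM=19
i=13 t=19 v=4: → [18,26),[12,20); WM=19
i=14 t=22 v=5: → [18,26); WM=19
i=15 t=22 v=9: → [18,26); WM=20; [12,20) fires=7
i=16 t=19 v=4: → [18,26),[12,20); WM=20
i=17 t=23 v=5: → [18,26); WM=20
i=18 t=25 v=4: → [24,32),[18,26); WM=20
i=19 t=26 v=3: → [24,32); WM=24
i=20 t=27 v=6: → [24,32); WM=24
i=21 t=27 v=7: → [24,32); WM=24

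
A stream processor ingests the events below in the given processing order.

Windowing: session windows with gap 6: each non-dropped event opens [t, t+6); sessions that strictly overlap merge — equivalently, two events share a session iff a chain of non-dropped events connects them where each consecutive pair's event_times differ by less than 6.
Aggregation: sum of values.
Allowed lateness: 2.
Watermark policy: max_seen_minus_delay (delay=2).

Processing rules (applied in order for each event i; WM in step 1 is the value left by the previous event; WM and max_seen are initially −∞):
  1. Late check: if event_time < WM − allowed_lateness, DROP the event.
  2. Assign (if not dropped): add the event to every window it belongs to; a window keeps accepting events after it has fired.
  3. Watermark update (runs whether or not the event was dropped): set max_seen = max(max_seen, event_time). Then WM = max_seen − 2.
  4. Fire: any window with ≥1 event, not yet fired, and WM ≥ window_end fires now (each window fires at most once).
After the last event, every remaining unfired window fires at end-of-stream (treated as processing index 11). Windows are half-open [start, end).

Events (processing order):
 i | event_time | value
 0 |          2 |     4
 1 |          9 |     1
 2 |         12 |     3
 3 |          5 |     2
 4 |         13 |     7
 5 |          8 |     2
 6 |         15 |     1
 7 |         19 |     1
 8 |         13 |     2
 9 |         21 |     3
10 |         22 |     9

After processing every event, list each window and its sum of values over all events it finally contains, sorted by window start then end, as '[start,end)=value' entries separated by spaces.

[2,8)=4 [9,28)=25

i=0 t=2 v=4: → [2,8); WM=0
i=1 t=9 v=1: → [9,15); WM=7
i=2 t=12 v=3: → [9,18); WM=10
i=3 t=5 v=2: DROP (t<10-2); WM=10
i=4 t=13 v=7: → [9,19); WM=11
i=5 t=8 v=2: DROP (t<11-2); WM=11
i=6 t=15 v=1: → [9,21); WM=13
i=7 t=19 v=1: → [9,25); WM=17
i=8 t=13 v=2: DROP (t<17-2); WM=17
i=9 t=21 v=3: → [9,27); WM=19
i=10 t=22 v=9: → [9,28); WM=20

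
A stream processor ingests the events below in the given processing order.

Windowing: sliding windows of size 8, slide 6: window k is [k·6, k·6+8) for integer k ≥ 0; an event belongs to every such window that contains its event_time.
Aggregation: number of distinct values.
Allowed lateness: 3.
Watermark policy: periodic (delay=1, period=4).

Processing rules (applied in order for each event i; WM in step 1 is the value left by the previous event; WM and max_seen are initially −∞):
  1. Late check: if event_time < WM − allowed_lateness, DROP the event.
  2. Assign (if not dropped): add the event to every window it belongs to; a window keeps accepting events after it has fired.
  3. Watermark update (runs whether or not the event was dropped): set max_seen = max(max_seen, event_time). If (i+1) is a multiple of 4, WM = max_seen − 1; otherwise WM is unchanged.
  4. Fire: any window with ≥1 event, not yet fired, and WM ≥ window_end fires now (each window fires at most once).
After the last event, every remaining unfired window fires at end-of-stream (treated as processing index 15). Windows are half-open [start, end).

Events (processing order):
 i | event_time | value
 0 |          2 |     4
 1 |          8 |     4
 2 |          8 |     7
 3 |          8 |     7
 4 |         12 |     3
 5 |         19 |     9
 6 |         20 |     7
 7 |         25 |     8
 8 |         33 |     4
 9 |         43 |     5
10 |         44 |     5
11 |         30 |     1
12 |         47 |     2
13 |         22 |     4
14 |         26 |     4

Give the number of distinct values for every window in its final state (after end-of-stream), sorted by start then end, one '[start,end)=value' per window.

[0,8)=1 [6,14)=3 [12,20)=2 [18,26)=3 [24,32)=2 [30,38)=2 [36,44)=1 [42,50)=2

i=0 t=2 v=4: → [0,8); WM=−∞
i=1 t=8 v=4: → [6,14); WM=−∞
i=2 t=8 v=7: → [6,14); WM=−∞
i=3 t=8 v=7: → [6,14); WM=7
i=4 t=12 v=3: → [12,20),[6,14); WM=7
i=5 t=19 v=9: → [18,26),[12,20); WM=7
i=6 t=20 v=7: → [18,26); WM=7
i=7 t=25 v=8: → [24,32),[18,26); WM=24; [0,8) fires=1 [6,14) fires=3 [12,20) fires=2
i=8 t=33 v=4: → [30,38); WM=24
i=9 t=43 v=5: → [42,50),[36,44); WM=24
i=10 t=44 v=5: → [42,50); WM=24
i=11 t=30 v=1: → [30,38),[24,32); WM=43; [18,26) fires=3 [24,32) fires=2 [30,38) fires=2
i=12 t=47 v=2: → [42,50); WM=43
i=13 t=22 v=4: DROP (t<43-3); WM=43
i=14 t=26 v=4: DROP (t<43-3); WM=43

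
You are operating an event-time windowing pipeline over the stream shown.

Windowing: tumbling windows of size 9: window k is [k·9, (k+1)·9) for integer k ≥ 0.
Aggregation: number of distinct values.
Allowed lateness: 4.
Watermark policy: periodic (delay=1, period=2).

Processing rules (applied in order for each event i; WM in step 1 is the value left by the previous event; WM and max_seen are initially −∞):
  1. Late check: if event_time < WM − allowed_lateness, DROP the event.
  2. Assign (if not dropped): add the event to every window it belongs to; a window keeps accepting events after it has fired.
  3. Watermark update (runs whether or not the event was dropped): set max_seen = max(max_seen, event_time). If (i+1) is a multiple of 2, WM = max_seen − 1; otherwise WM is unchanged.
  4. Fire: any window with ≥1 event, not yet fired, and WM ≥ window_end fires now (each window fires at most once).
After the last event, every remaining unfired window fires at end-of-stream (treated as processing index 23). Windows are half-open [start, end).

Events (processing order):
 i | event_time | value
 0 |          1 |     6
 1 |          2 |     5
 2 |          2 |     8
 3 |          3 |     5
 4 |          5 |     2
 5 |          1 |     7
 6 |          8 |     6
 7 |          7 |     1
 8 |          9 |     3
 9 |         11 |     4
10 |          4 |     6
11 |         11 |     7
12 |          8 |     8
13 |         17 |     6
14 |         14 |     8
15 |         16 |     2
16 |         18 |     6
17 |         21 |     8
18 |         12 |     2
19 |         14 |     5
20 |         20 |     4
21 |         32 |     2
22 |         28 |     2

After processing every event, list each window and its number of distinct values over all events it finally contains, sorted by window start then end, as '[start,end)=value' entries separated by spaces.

i=0 t=1 v=6: → [0,9); WM=−∞
i=1 t=2 v=5: → [0,9); WM=1
i=2 t=2 v=8: → [0,9); WM=1
i=3 t=3 v=5: → [0,9); WM=2
i=4 t=5 v=2: → [0,9); WM=2
i=5 t=1 v=7: → [0,9); WM=4
i=6 t=8 v=6: → [0,9); WM=4
i=7 t=7 v=1: → [0,9); WM=7
i=8 t=9 v=3: → [9,18); WM=7
i=9 t=11 v=4: → [9,18); WM=10; [0,9) fires=6
i=10 t=4 v=6: DROP (t<10-4); WM=10
i=11 t=11 v=7: → [9,18); WM=10
i=12 t=8 v=8: → [0,9); WM=10
i=13 t=17 v=6: → [9,18); WM=16
i=14 t=14 v=8: → [9,18); WM=16
i=15 t=16 v=2: → [9,18); WM=16
i=16 t=18 v=6: → [18,27); WM=16
i=17 t=21 v=8: → [18,27); WM=20; [9,18) fires=6
i=18 t=12 v=2: DROP (t<20-4); WM=20
i=19 t=14 v=5: DROP (t<20-4); WM=20
i=20 t=20 v=4: → [18,27); WM=20
i=21 t=32 v=2: → [27,36); WM=31; [18,27) fires=3
i=22 t=28 v=2: → [27,36); WM=31

[0,9)=6 [9,18)=6 [18,27)=3 [27,36)=1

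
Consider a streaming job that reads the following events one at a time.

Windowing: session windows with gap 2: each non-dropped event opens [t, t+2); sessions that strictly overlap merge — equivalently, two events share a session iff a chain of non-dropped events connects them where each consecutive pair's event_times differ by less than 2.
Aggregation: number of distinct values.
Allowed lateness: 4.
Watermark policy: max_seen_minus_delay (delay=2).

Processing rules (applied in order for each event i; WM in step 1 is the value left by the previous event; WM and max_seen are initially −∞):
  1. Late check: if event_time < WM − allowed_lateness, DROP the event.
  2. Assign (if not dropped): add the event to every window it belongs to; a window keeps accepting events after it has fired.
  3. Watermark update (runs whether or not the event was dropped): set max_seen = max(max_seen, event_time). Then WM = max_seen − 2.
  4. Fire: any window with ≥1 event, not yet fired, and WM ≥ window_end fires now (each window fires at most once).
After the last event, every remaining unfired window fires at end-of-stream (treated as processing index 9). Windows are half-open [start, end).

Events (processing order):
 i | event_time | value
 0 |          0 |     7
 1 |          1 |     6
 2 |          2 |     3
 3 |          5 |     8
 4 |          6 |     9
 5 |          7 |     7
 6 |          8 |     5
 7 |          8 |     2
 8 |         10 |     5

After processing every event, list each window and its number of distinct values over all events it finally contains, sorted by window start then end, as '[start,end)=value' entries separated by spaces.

[0,4)=3 [5,10)=5 [10,12)=1

i=0 t=0 v=7: → [0,2); WM=-2
i=1 t=1 v=6: → [0,3); WM=-1
i=2 t=2 v=3: → [0,4); WM=0
i=3 t=5 v=8: → [5,7); WM=3
i=4 t=6 v=9: → [5,8); WM=4
i=5 t=7 v=7: → [5,9); WM=5
i=6 t=8 v=5: → [5,10); WM=6
i=7 t=8 v=2: → [5,10); WM=6
i=8 t=10 v=5: → [10,12); WM=8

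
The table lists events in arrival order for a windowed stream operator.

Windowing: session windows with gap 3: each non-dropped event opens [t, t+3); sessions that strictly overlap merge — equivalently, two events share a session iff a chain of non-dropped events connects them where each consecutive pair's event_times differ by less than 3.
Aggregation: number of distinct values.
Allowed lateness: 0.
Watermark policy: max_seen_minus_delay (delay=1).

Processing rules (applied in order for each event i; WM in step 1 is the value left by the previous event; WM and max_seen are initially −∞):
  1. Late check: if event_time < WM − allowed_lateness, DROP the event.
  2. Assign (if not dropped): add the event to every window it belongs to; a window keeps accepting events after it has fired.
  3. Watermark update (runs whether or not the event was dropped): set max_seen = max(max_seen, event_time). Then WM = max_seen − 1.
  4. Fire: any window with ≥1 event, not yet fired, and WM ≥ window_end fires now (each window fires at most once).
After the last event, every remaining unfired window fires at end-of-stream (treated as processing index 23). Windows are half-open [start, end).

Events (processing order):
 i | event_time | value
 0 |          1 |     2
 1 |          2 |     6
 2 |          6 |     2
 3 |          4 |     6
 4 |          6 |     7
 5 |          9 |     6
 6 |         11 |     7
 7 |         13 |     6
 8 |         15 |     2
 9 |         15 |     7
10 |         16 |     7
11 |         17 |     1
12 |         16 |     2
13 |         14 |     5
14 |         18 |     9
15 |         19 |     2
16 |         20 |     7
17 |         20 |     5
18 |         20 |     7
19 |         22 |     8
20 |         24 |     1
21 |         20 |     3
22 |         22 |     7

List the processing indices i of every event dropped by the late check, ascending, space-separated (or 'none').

3 13 21 22

i=0 t=1 v=2: → [1,4); WM=0
i=1 t=2 v=6: → [1,5); WM=1
i=2 t=6 v=2: → [6,9); WM=5
i=3 t=4 v=6: DROP (t<5-0); WM=5
i=4 t=6 v=7: → [6,9); WM=5
i=5 t=9 v=6: → [9,12); WM=8
i=6 t=11 v=7: → [9,14); WM=10
i=7 t=13 v=6: → [9,16); WM=12
i=8 t=15 v=2: → [9,18); WM=14
i=9 t=15 v=7: → [9,18); WM=14
i=10 t=16 v=7: → [9,19); WM=15
i=11 t=17 v=1: → [9,20); WM=16
i=12 t=16 v=2: → [9,20); WM=16
i=13 t=14 v=5: DROP (t<16-0); WM=16
i=14 t=18 v=9: → [9,21); WM=17
i=15 t=19 v=2: → [9,22); WM=18
i=16 t=20 v=7: → [9,23); WM=19
i=17 t=20 v=5: → [9,23); WM=19
i=18 t=20 v=7: → [9,23); WM=19
i=19 t=22 v=8: → [9,25); WM=21
i=20 t=24 v=1: → [9,27); WM=23
i=21 t=20 v=3: DROP (t<23-0); WM=23
i=22 t=22 v=7: DROP (t<23-0); WM=23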